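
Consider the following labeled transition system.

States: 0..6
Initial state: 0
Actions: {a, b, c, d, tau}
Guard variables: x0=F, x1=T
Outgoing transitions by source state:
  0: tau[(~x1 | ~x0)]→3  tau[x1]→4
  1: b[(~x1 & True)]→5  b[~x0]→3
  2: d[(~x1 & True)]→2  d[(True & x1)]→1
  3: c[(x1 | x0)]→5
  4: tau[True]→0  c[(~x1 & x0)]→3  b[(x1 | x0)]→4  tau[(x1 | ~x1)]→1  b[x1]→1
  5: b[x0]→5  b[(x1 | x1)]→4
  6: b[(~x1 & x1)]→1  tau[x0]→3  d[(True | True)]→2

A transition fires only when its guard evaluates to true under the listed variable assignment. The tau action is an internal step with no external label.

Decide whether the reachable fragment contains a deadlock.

R = {0,1,3,4,5}
  0: tau→3  tau→4  [2 out]
  1: b→3  [1 out]
  3: c→5  [1 out]
  4: b→1  b→4  tau→0  tau→1  [4 out]
  5: b→4  [1 out]

Answer: DEADLOCK-FREE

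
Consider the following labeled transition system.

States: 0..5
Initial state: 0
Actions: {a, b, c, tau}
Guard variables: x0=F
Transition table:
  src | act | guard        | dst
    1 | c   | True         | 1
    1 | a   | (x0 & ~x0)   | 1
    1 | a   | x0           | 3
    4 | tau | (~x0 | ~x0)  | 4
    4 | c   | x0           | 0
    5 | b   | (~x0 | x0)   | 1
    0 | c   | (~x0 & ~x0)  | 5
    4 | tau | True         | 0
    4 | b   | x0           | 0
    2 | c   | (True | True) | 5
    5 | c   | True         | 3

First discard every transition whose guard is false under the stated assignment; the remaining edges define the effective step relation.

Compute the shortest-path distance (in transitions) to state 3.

Breadth-first toward 3:
  Layer 0: {0}
  Layer 1: {5}
  Layer 2: {1,3}
3 enters at depth 2; path c·c

Answer: 2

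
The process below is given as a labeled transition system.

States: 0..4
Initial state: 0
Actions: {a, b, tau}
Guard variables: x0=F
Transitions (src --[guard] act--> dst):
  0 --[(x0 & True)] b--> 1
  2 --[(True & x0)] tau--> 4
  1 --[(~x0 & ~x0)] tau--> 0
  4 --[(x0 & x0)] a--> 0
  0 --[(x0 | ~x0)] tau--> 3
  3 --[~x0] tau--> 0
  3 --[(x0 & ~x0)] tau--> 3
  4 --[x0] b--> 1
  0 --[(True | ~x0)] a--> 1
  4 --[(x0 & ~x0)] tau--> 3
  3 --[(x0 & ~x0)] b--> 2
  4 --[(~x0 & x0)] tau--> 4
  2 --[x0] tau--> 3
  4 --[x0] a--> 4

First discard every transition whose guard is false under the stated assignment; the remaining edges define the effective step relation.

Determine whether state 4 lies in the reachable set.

Answer: UNREACHABLE

Trace:
After dropping false guards: 4 live edges.
L0 = {0}
L1 = {1,3}  total {0,1,3}
Reach set: {0,1,3}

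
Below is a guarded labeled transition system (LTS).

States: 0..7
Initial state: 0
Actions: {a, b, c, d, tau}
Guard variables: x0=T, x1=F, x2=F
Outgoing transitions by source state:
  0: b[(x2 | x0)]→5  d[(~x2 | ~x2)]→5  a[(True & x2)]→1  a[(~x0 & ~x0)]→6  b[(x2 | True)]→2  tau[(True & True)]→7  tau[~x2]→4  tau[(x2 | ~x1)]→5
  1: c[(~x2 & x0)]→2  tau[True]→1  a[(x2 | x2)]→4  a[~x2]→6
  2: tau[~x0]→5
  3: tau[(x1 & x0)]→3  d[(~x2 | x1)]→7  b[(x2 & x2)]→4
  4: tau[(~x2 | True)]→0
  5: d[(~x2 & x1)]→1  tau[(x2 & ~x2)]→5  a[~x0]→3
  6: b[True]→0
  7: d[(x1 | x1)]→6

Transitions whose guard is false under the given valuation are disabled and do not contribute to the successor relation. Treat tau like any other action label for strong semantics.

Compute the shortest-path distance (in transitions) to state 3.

Answer: UNREACHABLE

Working:
Breadth-first toward 3:
  Layer 0: {0}
  Layer 1: {2,4,5,7}
3 never appears.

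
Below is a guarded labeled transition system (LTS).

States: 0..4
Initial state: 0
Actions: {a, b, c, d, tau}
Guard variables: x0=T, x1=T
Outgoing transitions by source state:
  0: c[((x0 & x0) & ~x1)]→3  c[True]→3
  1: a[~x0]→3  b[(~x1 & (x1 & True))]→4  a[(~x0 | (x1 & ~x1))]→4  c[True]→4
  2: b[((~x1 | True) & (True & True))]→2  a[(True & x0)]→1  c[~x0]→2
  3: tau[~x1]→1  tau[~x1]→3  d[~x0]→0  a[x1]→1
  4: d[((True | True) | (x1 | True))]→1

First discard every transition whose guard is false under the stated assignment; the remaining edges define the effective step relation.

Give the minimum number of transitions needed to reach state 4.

Layered search for 4:
  L0 = {0}
  L1 = {3}
  L2 = {1}
  L3 = {4}
depth(4)=3, e.g. c·a·c

Answer: 3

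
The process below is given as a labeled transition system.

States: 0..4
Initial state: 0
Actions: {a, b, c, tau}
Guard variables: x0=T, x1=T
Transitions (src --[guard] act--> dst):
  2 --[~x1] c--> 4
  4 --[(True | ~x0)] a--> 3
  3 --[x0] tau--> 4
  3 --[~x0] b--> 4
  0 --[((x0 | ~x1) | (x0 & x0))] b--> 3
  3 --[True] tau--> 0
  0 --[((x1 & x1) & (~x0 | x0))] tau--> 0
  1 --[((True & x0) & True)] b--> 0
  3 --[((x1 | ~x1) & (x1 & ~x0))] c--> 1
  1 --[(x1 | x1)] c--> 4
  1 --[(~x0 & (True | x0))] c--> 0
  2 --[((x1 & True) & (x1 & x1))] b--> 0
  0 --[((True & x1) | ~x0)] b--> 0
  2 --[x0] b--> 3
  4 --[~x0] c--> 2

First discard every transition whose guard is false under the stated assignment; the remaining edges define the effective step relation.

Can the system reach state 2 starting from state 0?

Guard filter leaves 10 enabled edge(s).
depth 0: {0}
depth 1: {3}  now seen {0,3}
depth 2: {4}  now seen {0,3,4}
Reach set: {0,3,4}

Answer: UNREACHABLE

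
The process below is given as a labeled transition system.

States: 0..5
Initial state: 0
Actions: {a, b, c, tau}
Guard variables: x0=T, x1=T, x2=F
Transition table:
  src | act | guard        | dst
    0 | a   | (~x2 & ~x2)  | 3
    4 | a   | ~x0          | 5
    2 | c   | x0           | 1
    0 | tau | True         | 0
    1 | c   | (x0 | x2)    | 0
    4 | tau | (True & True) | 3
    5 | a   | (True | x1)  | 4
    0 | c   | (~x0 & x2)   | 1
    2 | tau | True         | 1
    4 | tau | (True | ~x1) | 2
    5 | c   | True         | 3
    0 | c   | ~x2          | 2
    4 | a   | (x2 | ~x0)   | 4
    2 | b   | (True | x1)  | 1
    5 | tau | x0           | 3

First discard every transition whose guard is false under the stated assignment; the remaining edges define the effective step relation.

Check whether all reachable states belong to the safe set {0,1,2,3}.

Answer: INVARIANT HOLDS

Trace:
Safe = {0,1,2,3}
Reach set: {0,1,2,3}
  0: ✓
  1: ✓
  2: ✓
  3: ✓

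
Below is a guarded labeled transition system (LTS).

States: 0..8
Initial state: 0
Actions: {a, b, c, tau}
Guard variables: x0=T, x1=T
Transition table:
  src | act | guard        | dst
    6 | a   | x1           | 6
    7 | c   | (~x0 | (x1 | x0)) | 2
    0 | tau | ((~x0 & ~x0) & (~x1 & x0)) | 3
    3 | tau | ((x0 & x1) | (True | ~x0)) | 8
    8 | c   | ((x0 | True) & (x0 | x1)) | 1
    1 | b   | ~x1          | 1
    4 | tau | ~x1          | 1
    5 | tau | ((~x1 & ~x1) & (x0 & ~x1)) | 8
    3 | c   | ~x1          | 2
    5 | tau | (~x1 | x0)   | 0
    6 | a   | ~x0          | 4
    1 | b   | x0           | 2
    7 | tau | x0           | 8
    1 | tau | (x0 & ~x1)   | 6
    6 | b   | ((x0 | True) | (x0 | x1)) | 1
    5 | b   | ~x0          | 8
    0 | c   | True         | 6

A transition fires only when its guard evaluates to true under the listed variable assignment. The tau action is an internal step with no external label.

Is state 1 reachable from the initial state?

Answer: REACHABLE

Analysis:
After dropping false guards: 9 live edges.
L0 = {0}
L1 = {6}  now seen {0,6}
L2 = {1}  now seen {0,1,6}
L3 = {2}  now seen {0,1,2,6}
R = {0,1,2,6}
witness 1: c·b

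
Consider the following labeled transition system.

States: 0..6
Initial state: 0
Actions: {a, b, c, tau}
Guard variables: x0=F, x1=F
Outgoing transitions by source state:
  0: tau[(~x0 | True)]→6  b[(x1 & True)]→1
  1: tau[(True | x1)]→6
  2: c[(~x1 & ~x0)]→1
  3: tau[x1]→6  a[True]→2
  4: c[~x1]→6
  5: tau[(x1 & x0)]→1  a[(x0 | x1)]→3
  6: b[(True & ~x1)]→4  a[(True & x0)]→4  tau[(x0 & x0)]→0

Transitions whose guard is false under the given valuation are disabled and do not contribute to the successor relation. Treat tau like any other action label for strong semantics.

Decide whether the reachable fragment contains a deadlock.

Answer: DEADLOCK-FREE

Analysis:
Reachable = {0,4,6}
  0: tau→6  [1 exit(s)]
  4: c→6  [1 exit(s)]
  6: b→4  [1 exit(s)]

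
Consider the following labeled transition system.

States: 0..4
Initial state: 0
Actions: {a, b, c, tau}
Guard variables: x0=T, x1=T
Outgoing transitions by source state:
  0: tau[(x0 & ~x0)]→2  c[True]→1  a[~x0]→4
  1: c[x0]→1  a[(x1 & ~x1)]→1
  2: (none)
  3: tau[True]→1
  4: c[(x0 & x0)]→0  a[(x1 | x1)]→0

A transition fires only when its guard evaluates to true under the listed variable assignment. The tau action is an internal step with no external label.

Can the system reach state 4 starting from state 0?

Guard filter leaves 5 enabled edge(s).
depth 0: {0}
depth 1: {1}  total {0,1}
R = {0,1}

Answer: UNREACHABLE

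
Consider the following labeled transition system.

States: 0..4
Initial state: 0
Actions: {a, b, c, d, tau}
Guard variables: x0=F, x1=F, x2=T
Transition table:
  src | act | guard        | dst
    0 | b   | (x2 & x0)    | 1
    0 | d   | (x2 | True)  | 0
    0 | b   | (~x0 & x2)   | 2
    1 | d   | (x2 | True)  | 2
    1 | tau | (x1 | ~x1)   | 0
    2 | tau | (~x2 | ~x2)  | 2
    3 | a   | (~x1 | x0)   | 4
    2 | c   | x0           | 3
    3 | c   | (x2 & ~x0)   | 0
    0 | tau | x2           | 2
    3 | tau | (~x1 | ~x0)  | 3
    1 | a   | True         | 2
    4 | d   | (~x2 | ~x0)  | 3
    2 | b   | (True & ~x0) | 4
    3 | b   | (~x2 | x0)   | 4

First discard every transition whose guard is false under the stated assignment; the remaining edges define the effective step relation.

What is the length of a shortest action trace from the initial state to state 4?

BFS to 4:
  L0 = {0}
  L1 = {2}
  L2 = {4}
4 enters at depth 2; path b·b

Answer: 2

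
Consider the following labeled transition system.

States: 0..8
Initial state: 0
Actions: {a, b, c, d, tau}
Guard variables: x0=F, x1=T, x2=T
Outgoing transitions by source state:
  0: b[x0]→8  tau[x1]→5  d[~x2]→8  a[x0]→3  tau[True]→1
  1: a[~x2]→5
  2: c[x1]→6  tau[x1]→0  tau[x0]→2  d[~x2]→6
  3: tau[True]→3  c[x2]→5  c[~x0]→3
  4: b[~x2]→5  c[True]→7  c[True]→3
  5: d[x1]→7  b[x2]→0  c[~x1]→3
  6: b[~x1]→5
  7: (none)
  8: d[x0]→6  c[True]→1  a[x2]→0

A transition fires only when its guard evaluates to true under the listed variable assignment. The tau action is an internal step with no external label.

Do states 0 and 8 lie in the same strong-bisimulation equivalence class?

Refine partition for ~:
  P[0] = {{0,1,2,3,4,5,6,7,8}}
  P[1] = {{0},{1,6,7},{2,3},{4},{5},{8}}
  P[2] = {{0},{1,6,7},{2},{3},{4},{5},{8}}
Fixed point at round 3; 7 class(es).
class of 0: {0}; class of 8: {8}

Answer: NOT BISIMILAR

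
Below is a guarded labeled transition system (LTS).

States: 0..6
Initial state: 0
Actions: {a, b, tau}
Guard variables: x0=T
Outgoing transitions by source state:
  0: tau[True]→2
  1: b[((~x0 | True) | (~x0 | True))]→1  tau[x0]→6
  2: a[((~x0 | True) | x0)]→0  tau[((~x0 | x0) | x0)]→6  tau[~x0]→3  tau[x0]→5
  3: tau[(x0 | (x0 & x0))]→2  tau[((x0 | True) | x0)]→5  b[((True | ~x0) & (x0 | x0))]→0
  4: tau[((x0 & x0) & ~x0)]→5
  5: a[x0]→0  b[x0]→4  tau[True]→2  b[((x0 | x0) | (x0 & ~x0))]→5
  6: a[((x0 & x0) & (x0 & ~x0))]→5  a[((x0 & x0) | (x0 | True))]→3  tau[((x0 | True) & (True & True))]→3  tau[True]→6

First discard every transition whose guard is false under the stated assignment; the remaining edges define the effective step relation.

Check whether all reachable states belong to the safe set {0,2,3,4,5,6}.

Allowed set {0,2,3,4,5,6}
Reachable = {0,2,3,4,5,6}
  0: ok
  2: ok
  3: ok
  4: ok
  5: ok
  6: ok

Answer: INVARIANT HOLDS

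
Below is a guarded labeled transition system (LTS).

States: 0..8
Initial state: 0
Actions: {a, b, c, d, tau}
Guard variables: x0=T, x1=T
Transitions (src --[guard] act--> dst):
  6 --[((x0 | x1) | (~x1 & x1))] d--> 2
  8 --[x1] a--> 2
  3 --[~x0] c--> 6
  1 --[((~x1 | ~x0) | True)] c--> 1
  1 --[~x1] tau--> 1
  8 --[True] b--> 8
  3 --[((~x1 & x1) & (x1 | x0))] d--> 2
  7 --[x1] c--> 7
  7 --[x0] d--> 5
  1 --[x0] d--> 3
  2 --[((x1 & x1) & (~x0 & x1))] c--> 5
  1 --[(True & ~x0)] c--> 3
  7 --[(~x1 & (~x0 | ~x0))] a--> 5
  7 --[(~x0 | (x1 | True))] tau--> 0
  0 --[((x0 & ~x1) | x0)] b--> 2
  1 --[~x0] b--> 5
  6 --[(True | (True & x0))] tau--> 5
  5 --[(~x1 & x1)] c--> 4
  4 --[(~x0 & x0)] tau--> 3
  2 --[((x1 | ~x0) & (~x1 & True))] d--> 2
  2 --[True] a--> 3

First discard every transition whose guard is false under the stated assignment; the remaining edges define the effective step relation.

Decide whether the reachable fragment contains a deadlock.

Answer: DEADLOCK at state 3

Analysis:
Reach set: {0,2,3}
  0: b→2  [1 out]
  2: a→3  [1 out]
  3: ∅  [STUCK]
witness 3: b·a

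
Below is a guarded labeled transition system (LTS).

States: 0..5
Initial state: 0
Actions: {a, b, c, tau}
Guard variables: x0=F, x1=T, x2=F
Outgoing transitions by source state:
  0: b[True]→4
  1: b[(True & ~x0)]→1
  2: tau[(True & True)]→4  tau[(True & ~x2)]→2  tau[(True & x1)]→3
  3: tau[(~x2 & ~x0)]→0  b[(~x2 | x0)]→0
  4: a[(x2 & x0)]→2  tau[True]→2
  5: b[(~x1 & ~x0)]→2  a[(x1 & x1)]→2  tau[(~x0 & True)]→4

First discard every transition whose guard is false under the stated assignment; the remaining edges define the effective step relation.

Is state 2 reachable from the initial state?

Answer: REACHABLE

Trace:
After dropping false guards: 10 live edges.
depth 0: {0}
depth 1: {4}  now seen {0,4}
depth 2: {2}  now seen {0,2,4}
depth 3: {3}  now seen {0,2,3,4}
Reachable = {0,2,3,4}
Path to 2: b·tau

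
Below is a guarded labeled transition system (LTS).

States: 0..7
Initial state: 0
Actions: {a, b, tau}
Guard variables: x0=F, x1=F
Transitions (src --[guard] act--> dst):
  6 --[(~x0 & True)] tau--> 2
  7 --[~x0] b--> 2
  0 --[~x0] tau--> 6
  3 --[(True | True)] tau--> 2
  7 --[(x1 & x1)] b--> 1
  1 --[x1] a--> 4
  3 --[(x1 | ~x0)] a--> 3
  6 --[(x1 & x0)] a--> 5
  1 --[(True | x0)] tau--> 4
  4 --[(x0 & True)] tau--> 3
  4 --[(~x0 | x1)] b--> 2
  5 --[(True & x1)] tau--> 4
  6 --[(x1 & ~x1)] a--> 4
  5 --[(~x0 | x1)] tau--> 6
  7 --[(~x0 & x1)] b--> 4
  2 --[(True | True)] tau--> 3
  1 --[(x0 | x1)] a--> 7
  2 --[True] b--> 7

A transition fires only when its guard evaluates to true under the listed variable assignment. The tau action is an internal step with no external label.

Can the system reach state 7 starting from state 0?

Answer: REACHABLE

Trace:
After dropping false guards: 10 live edges.
Layer 0: {0}
Layer 1: {6}  cumulative {0,6}
Layer 2: {2}  cumulative {0,2,6}
Layer 3: {3,7}  cumulative {0,2,3,6,7}
Reach set: {0,2,3,6,7}
witness 7: tau·tau·b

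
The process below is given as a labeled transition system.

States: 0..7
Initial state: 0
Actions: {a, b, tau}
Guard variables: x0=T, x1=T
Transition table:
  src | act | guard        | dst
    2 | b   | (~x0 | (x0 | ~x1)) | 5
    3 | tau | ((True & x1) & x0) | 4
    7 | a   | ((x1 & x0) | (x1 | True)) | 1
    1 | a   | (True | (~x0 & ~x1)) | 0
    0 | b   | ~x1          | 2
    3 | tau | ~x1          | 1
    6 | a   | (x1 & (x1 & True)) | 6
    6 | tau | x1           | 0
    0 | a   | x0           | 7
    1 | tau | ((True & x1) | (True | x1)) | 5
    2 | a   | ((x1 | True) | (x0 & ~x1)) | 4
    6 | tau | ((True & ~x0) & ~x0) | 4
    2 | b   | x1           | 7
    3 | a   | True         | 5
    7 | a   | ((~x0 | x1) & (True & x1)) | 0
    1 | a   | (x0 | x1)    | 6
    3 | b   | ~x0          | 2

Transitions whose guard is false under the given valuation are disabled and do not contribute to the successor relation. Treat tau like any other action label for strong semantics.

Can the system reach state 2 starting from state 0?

After dropping false guards: 13 live edges.
depth 0: {0}
depth 1: {7}  total {0,7}
depth 2: {1}  total {0,1,7}
depth 3: {5,6}  total {0,1,5,6,7}
Reachable = {0,1,5,6,7}

Answer: UNREACHABLE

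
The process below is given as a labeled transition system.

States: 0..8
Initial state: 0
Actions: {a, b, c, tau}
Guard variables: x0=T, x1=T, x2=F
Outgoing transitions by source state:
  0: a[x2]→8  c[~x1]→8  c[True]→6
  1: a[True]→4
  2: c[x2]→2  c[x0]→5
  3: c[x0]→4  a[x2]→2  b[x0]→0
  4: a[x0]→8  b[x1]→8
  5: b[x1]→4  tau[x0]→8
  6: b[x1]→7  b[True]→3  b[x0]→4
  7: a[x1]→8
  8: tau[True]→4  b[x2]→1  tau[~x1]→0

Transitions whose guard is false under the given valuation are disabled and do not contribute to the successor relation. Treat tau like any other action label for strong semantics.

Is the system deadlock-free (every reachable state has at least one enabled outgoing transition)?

Answer: DEADLOCK-FREE

Analysis:
Reach set: {0,3,4,6,7,8}
  0: c→6  [1 exit(s)]
  3: b→0  c→4  [2 exit(s)]
  4: a→8  b→8  [2 exit(s)]
  6: b→3  b→4  b→7  [3 exit(s)]
  7: a→8  [1 exit(s)]
  8: tau→4  [1 exit(s)]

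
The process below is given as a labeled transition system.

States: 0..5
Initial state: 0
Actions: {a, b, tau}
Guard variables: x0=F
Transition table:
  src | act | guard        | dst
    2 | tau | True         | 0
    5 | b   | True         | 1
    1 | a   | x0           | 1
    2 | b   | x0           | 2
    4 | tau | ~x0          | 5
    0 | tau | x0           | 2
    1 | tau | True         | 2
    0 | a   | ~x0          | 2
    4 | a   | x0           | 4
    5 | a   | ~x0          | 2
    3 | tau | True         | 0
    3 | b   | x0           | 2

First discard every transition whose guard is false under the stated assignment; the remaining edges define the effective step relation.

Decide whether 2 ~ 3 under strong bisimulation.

Answer: BISIMILAR

Trace:
Compute ~ classes (split until stable):
  round 0: {{0,1,2,3,4,5}}
  round 1: {{0},{1,2,3,4},{5}}
  round 2: {{0},{1},{2,3},{4},{5}}
Fixed point at round 3; 5 class(es).
2∈{2,3}, 3∈{2,3}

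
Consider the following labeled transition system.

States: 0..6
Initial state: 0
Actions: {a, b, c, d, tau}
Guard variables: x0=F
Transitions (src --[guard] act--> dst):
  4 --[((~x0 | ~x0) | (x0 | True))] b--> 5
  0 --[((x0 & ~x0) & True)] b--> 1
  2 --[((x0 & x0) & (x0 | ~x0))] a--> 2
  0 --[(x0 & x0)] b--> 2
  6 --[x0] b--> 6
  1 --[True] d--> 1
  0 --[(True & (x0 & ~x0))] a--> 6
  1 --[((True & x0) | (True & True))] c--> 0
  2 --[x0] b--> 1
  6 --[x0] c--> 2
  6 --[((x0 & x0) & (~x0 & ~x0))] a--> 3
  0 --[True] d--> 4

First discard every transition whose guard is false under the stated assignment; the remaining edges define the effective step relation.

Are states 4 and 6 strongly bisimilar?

Compute ~ classes (split until stable):
  P[0] = {{0,1,2,3,4,5,6}}
  P[1] = {{0},{1},{2,3,5,6},{4}}
stable after 2 split(s): 4 block(s)
[4]={4}  [6]={2,3,5,6}

Answer: NOT BISIMILAR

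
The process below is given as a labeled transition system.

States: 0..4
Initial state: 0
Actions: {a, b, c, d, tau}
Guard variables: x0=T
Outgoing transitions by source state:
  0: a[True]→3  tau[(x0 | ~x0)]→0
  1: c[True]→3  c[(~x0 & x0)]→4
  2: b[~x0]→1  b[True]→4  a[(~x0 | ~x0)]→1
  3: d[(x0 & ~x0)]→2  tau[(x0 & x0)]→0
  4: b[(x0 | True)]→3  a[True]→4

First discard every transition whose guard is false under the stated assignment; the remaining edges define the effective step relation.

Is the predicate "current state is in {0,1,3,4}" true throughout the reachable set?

Safe = {0,1,3,4}
Reachable = {0,3}
  0: ok
  3: ok

Answer: INVARIANT HOLDS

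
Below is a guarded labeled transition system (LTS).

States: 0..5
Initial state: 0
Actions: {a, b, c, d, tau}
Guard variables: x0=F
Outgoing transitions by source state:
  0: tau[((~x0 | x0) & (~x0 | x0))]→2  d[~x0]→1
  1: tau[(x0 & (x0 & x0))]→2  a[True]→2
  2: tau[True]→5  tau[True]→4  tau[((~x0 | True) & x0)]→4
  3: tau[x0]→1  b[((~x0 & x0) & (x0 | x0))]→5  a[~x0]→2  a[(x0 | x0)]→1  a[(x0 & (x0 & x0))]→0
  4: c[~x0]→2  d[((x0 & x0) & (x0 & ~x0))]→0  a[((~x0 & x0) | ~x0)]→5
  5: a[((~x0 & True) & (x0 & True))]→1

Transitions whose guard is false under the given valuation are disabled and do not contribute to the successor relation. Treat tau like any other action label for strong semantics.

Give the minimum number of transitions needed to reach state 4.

Answer: 2

Analysis:
Layered search for 4:
  depth 0: {0}
  depth 1: {1,2}
  depth 2: {4,5}
4 enters at depth 2; path tau·tau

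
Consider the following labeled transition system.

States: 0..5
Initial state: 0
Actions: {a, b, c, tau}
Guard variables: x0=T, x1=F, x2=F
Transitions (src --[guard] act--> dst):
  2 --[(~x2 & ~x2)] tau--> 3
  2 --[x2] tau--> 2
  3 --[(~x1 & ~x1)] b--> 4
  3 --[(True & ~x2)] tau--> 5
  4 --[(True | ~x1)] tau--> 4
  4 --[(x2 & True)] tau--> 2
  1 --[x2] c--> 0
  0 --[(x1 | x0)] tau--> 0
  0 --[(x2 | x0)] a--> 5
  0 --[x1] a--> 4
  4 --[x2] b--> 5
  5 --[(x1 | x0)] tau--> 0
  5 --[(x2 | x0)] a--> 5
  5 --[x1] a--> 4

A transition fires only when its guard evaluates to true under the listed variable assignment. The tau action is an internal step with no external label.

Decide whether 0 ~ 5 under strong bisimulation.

Answer: BISIMILAR

Trace:
Refine partition for ~:
  π0 = {{0,1,2,3,4,5}}
  π1 = {{0,5},{1},{2,4},{3}}
  π2 = {{0,5},{1},{2},{3},{4}}
5 equivalence class(es) (converged in 3)
0∈{0,5}, 5∈{0,5}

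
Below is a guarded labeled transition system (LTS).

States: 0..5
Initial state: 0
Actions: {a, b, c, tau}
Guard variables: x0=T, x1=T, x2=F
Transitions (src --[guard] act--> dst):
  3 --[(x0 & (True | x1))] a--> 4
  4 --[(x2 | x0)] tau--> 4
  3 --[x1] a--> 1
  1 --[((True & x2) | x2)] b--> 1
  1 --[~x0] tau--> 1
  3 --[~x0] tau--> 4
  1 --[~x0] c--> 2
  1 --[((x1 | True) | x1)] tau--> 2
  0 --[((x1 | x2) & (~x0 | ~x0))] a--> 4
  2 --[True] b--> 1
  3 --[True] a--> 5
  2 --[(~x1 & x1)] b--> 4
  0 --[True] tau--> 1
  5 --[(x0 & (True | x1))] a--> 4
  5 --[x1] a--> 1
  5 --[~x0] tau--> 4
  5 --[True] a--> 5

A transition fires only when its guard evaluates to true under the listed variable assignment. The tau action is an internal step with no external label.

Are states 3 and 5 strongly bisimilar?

Refine partition for ~:
  π0 = {{0,1,2,3,4,5}}
  π1 = {{0,1,4},{2},{3,5}}
  π2 = {{0,4},{1},{2},{3,5}}
  π3 = {{0},{1},{2},{3,5},{4}}
5 equivalence class(es) (converged in 4)
3∈{3,5}, 5∈{3,5}

Answer: BISIMILAR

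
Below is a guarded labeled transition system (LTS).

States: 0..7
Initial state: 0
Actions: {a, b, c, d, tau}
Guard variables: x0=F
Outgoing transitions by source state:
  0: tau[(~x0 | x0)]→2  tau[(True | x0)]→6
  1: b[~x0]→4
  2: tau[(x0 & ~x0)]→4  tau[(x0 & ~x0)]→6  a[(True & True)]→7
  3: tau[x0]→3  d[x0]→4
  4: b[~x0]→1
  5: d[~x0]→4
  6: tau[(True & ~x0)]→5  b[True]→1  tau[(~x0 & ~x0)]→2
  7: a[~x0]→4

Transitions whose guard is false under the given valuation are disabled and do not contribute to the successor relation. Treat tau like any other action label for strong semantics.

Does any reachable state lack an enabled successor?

Reachable = {0,1,2,4,5,6,7}
  0: tau→2  tau→6  [deg 2]
  1: b→4  [deg 1]
  2: a→7  [deg 1]
  4: b→1  [deg 1]
  5: d→4  [deg 1]
  6: b→1  tau→2  tau→5  [deg 3]
  7: a→4  [deg 1]

Answer: DEADLOCK-FREE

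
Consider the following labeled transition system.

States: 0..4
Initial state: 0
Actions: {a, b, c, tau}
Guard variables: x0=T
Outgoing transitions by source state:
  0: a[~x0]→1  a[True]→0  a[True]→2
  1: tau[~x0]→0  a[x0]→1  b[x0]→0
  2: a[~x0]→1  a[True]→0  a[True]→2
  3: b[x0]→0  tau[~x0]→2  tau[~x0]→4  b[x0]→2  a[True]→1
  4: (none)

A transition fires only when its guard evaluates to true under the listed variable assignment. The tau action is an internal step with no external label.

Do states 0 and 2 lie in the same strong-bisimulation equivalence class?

Compute ~ classes (split until stable):
  P[0] = {{0,1,2,3,4}}
  P[1] = {{0,2},{1,3},{4}}
Fixed point at round 2; 3 class(es).
[0]={0,2}  [2]={0,2}

Answer: BISIMILAR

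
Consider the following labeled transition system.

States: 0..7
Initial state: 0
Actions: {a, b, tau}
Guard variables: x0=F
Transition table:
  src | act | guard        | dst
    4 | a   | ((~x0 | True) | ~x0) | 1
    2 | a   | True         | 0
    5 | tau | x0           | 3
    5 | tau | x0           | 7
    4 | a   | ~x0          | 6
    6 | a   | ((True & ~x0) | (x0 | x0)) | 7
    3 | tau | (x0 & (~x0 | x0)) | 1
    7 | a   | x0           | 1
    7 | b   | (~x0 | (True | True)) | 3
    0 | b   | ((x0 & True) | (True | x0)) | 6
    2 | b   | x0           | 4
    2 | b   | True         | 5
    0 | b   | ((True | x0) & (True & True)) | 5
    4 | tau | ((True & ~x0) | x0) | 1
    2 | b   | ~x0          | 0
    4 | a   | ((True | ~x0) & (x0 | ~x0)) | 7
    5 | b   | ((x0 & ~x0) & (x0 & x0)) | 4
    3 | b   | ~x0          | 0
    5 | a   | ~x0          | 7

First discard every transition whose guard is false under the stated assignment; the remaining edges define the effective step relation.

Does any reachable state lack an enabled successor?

Reachable = {0,3,5,6,7}
  0: b→5  b→6  [2 out]
  3: b→0  [1 out]
  5: a→7  [1 out]
  6: a→7  [1 out]
  7: b→3  [1 out]

Answer: DEADLOCK-FREE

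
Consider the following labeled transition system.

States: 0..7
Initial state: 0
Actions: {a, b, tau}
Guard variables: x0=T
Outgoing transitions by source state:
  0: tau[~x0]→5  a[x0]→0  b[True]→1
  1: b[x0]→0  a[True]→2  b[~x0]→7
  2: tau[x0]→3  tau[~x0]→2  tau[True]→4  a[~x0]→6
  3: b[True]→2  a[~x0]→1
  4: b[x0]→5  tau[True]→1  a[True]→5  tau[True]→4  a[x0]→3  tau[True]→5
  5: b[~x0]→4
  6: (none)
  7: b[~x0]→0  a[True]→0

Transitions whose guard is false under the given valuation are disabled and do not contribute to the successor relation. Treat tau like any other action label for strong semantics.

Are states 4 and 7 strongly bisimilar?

Answer: NOT BISIMILAR

Working:
Refine partition for ~:
  P[0] = {{0,1,2,3,4,5,6,7}}
  P[1] = {{0,1},{2},{3},{4},{5,6},{7}}
  P[2] = {{0},{1},{2},{3},{4},{5,6},{7}}
stable after 3 split(s): 7 block(s)
4∈{4}, 7∈{7}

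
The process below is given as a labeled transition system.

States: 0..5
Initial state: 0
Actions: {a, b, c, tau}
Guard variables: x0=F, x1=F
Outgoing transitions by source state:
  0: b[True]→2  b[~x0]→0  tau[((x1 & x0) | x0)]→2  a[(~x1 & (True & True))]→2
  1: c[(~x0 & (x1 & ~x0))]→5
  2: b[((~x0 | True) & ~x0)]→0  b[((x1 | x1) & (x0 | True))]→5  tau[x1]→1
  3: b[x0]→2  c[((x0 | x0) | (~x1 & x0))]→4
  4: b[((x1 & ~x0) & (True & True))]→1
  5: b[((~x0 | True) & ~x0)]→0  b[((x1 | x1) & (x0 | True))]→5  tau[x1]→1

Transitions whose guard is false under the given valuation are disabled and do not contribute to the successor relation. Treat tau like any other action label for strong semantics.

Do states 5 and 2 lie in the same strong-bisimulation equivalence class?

Answer: BISIMILAR

Analysis:
Bisimulation quotient by refinement:
  round 0: {{0,1,2,3,4,5}}
  round 1: {{0},{1,3,4},{2,5}}
Fixed point at round 2; 3 class(es).
class of 5: {2,5}; class of 2: {2,5}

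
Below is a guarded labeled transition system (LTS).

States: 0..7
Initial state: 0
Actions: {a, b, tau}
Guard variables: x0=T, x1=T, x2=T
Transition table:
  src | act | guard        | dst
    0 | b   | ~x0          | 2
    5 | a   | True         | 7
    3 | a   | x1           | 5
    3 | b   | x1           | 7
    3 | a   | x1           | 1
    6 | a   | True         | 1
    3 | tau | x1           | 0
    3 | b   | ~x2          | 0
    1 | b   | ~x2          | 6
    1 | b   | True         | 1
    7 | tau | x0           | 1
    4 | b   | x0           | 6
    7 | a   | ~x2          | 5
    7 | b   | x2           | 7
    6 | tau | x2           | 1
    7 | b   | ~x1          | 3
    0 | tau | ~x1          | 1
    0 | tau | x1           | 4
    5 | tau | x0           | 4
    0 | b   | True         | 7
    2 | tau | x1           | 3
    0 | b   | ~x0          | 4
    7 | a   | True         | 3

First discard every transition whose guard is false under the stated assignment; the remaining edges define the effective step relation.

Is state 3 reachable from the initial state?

Answer: REACHABLE

Trace:
After dropping false guards: 16 live edges.
Layer 0: {0}
Layer 1: {4,7}  total {0,4,7}
Layer 2: {1,3,6}  total {0,1,3,4,6,7}
Layer 3: {5}  total {0,1,3,4,5,6,7}
Reachable = {0,1,3,4,5,6,7}
trace reaching 3: b·a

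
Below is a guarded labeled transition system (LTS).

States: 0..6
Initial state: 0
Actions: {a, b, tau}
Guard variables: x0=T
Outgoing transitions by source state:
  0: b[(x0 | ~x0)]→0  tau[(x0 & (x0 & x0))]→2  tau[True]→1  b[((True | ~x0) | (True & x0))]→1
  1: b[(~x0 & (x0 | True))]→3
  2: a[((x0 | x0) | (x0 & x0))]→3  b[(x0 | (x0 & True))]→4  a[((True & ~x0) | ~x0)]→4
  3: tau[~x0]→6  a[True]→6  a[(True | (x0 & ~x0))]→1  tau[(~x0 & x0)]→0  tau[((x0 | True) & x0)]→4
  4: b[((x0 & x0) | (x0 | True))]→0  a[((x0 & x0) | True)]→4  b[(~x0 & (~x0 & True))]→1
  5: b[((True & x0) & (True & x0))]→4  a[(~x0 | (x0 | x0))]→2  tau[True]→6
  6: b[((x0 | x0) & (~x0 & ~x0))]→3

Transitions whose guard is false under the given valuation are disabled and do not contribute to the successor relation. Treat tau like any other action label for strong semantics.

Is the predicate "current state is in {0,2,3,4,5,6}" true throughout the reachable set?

Answer: INVARIANT VIOLATED at state 1

Trace:
Inv-set: {0,2,3,4,5,6}
R = {0,1,2,3,4,6}
  0: ok
  1: VIOLATES
  2: ok
  3: ok
  4: ok
  6: ok
witness against invariant: b → 1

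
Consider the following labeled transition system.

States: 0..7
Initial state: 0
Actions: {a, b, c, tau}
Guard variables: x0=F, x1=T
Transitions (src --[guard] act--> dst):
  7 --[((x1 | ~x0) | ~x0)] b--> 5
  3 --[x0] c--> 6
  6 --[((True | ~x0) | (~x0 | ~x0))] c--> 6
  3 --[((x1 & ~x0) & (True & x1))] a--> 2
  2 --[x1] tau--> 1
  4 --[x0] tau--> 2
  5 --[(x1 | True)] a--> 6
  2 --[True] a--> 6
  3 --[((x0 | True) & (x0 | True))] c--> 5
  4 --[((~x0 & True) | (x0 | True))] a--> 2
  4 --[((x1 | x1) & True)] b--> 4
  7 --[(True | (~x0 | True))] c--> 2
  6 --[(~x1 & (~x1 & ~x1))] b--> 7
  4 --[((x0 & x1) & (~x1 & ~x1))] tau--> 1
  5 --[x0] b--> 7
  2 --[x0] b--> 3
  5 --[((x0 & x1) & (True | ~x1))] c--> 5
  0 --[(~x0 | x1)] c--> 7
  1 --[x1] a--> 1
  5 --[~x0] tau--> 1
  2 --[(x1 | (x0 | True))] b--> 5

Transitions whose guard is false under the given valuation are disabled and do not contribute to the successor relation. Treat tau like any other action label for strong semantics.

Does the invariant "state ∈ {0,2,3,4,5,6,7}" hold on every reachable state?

Safe = {0,2,3,4,5,6,7}
R = {0,1,2,5,6,7}
  0: ✓
  1: outside
  2: ✓
  5: ✓
  6: ✓
  7: ✓
witness against invariant: c·b·tau → 1

Answer: INVARIANT VIOLATED at state 1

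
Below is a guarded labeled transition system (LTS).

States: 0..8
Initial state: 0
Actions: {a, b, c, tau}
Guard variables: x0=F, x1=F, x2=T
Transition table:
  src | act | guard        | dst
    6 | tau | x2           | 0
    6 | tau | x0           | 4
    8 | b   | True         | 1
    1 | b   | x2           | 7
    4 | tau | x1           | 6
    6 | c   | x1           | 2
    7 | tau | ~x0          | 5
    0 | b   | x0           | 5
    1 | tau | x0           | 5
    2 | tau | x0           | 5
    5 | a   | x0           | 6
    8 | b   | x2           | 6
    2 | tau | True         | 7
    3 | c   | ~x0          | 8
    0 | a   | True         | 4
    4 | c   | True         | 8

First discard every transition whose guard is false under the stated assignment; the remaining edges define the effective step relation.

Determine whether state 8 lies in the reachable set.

Guard filter leaves 9 enabled edge(s).
depth 0: {0}
depth 1: {4}  now seen {0,4}
depth 2: {8}  now seen {0,4,8}
depth 3: {1,6}  now seen {0,1,4,6,8}
depth 4: {7}  now seen {0,1,4,6,7,8}
depth 5: {5}  now seen {0,1,4,5,6,7,8}
R = {0,1,4,5,6,7,8}
witness 8: a·c

Answer: REACHABLE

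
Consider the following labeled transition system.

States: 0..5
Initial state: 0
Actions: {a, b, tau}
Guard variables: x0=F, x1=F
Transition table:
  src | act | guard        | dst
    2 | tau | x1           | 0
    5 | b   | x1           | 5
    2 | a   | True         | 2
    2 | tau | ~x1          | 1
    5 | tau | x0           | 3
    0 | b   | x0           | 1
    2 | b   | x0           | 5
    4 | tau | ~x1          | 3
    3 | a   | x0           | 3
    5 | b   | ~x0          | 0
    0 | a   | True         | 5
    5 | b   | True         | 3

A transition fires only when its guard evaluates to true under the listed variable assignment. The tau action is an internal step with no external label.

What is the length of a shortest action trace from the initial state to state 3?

Answer: 2

Working:
BFS to 3:
  depth 0: {0}
  depth 1: {5}
  depth 2: {3}
3 enters at depth 2; path a·b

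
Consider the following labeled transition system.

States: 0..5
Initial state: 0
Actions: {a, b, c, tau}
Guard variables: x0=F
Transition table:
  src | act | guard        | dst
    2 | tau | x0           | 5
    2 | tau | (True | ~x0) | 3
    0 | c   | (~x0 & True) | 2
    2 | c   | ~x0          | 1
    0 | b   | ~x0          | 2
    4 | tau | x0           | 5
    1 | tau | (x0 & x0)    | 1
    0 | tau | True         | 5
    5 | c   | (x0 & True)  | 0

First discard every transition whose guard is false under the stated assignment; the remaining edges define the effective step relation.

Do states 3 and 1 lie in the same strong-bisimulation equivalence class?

Bisimulation quotient by refinement:
  round 0: {{0,1,2,3,4,5}}
  round 1: {{0},{1,3,4,5},{2}}
stable after 2 split(s): 3 block(s)
[3]={1,3,4,5}  [1]={1,3,4,5}

Answer: BISIMILAR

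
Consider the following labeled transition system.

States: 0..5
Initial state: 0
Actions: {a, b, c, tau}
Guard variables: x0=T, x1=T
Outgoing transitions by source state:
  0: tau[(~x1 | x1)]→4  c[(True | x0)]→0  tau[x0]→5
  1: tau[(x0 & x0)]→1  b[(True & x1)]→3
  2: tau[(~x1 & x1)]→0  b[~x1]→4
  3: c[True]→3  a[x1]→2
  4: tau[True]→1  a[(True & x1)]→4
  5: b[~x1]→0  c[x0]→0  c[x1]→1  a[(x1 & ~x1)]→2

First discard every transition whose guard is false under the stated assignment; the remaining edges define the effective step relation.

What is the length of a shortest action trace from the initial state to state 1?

Answer: 2

Working:
Layered search for 1:
  L0 = {0}
  L1 = {4,5}
  L2 = {1}
first hit 1 at d=2 via tau·tau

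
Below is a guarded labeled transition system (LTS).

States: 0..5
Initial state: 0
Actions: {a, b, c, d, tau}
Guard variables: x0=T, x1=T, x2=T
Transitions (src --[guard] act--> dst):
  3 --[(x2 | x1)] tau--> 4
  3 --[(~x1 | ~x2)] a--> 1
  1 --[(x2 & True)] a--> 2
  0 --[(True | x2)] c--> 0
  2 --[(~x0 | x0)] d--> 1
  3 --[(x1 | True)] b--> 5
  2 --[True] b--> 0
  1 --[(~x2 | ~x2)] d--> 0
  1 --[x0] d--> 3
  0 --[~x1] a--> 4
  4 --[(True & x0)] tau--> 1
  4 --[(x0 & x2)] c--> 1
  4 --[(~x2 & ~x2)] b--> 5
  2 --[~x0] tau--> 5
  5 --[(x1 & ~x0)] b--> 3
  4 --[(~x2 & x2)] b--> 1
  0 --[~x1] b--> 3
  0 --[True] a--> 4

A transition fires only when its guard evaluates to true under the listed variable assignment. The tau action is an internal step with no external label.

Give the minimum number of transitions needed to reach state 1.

Breadth-first toward 1:
  Layer 0: {0}
  Layer 1: {4}
  Layer 2: {1}
1 enters at depth 2; path a·c

Answer: 2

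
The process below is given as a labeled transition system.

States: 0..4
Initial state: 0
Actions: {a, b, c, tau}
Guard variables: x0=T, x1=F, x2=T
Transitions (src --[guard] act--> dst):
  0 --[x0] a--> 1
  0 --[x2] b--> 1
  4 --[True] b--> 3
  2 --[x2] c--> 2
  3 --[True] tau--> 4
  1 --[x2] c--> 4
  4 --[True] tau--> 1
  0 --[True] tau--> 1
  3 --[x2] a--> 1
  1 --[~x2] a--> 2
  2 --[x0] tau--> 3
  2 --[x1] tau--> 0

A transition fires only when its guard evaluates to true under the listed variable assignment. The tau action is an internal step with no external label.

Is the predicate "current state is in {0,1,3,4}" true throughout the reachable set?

Answer: INVARIANT HOLDS

Analysis:
Inv-set: {0,1,3,4}
Reachable = {0,1,3,4}
  0: ok
  1: ok
  3: ok
  4: ok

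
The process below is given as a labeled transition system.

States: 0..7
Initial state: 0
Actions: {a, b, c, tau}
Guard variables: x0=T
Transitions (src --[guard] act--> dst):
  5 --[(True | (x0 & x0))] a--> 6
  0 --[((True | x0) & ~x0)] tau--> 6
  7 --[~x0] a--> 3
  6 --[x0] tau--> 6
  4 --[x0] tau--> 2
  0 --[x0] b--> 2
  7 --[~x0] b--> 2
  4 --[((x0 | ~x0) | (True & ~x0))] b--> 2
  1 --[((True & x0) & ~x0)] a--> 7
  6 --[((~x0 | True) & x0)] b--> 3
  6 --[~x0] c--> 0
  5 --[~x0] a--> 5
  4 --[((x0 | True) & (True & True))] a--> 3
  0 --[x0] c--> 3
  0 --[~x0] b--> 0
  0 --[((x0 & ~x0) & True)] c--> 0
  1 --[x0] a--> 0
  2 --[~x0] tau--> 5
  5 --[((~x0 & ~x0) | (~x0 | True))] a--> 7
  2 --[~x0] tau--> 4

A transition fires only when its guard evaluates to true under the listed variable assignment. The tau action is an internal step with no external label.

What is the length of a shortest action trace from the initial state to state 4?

Breadth-first toward 4:
  Layer 0: {0}
  Layer 1: {2,3}
4 never appears.

Answer: UNREACHABLE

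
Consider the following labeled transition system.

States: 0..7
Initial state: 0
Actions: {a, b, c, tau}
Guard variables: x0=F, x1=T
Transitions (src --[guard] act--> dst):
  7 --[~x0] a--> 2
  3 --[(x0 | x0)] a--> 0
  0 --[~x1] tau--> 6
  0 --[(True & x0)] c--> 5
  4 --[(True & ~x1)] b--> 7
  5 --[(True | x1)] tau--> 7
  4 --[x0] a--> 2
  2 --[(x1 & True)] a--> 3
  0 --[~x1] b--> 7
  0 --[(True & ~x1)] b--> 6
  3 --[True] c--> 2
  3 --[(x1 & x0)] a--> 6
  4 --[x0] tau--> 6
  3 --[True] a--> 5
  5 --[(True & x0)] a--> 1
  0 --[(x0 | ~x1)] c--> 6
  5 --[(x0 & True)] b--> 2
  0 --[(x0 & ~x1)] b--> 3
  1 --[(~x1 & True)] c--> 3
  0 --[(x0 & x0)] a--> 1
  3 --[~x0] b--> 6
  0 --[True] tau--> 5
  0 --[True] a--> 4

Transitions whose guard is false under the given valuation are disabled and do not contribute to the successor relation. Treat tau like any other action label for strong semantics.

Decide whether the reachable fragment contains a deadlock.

Answer: DEADLOCK at state 4

Analysis:
Reach set: {0,2,3,4,5,6,7}
  0: a→4  tau→5  [2 out]
  2: a→3  [1 out]
  3: a→5  b→6  c→2  [3 out]
  4: ∅  [STUCK]
  5: tau→7  [1 out]
  6: ∅  [STUCK]
  7: a→2  [1 out]
Path to 4: a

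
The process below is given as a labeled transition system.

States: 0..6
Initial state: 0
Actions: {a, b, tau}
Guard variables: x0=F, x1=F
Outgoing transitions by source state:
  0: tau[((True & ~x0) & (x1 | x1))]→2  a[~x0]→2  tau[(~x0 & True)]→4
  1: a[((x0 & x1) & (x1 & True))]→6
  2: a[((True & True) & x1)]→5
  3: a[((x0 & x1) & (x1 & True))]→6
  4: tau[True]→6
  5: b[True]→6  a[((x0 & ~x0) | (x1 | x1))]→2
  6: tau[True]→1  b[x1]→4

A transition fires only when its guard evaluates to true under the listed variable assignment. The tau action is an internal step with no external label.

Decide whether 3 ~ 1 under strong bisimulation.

Bisimulation quotient by refinement:
  π0 = {{0,1,2,3,4,5,6}}
  π1 = {{0},{1,2,3},{4,6},{5}}
  π2 = {{0},{1,2,3},{4},{5},{6}}
Fixed point at round 3; 5 class(es).
[3]={1,2,3}  [1]={1,2,3}

Answer: BISIMILAR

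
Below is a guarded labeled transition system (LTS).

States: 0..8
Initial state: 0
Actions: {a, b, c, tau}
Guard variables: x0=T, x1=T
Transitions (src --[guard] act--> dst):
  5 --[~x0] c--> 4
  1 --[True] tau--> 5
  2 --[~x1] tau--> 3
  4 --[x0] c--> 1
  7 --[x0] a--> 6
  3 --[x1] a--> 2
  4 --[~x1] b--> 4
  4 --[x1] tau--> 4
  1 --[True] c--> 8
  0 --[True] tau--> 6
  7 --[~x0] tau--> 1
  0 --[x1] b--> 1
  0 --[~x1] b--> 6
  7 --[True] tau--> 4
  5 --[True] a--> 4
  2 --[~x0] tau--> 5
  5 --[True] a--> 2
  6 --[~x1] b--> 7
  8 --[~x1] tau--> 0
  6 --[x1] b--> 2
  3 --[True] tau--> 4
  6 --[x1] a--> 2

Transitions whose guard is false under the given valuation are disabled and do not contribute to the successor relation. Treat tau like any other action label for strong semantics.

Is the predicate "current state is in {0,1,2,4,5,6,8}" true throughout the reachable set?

Answer: INVARIANT HOLDS

Trace:
Allowed set {0,1,2,4,5,6,8}
Reachable = {0,1,2,4,5,6,8}
  0: ✓
  1: ✓
  2: ✓
  4: ✓
  5: ✓
  6: ✓
  8: ✓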